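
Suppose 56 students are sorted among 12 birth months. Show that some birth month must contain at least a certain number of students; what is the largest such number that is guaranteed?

The 12 birth months are the holes and the 56 students are the pigeons.
If every birth month held at most 4 students, the total would be at most 12 × 4 = 48, which is less than 56.
So some birth month holds at least ⌈56/12⌉ = 5 students.

5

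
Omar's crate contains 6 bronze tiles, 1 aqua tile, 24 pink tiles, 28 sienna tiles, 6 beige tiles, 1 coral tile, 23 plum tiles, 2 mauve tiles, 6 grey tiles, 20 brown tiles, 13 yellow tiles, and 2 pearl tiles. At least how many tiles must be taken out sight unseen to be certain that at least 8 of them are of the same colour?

60

An adversary could hand out at most 7 tiles per colour (7 colours run out sooner): 6 + 1 + 7 + 7 + 6 + 1 + 7 + 2 + 6 + 7 + 7 + 2 = 59 tiles and still no colour has 8.
One more tile lands in a colour already at 7, so 60 draws are enough and 59 are not.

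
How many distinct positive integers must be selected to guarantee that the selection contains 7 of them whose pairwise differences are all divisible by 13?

Integers whose pairwise differences are multiples of 13 are exactly those sharing a remainder mod 13. The 13 residue classes mod 13 are the pigeonholes.
With 78 integers one could put 6 in each residue class and have no class reach 7.
The 79th integer pushes some class to 7, so 13·6 + 1 = 79.

79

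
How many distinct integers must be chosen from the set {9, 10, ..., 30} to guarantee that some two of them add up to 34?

Group the elements by complementary pair {x, 34−x}: {9,25}, {10,24}, {11,23}, …, giving 8 two-element pairs; the single value 17 (it cannot pair with itself since the integers are distinct); and 5 integers whose partner 34−x falls outside [9,30].
By pigeonhole, treating each of those 14 groups as a pigeonhole, one can pick one integer per group — 14 integers — with no two summing to 34.
The 15th integer lands in an occupied pair, forcing a sum of 34.

15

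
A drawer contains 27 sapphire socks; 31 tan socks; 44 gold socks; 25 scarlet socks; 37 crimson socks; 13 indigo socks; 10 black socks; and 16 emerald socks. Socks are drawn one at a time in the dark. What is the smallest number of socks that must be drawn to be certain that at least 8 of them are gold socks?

In the worst case for collecting gold socks, every non-gold sock comes out first.
There are 27 + 31 + 25 + 37 + 13 + 10 + 16 = 159 non-gold socks altogether.
After those, each further sock must be gold, so 159 + 8 = 167 draws guarantee 8 gold socks.

167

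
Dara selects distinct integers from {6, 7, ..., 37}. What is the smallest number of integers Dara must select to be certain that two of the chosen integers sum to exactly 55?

23

A set avoiding the sum 55 can contain at most one of each pair {x, 55−x}, plus the 12 elements whose complement lies outside the range.
The integers 6, …, 27 (22 of them) are such a set: any two sum to at least 6+7 = 13 and at most 26+27 = 53 < 55.
By pigeonhole, any 23rd integer completes one of the 10 pairs, so 23 choices force a sum of 55.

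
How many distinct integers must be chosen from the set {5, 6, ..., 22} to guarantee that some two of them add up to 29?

11

A set avoiding the sum 29 can contain at most one of each pair {x, 29−x}, plus the 2 elements whose complement lies outside the range.
The integers 5, …, 14 (10 of them) are such a set: any two sum to at least 5+6 = 11 and at most 13+14 = 27 < 29.
By pigeonhole, any 11th integer completes one of the 8 pairs, so 11 choices force a sum of 29.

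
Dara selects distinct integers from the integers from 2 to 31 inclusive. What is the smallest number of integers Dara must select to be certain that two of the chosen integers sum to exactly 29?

A set avoiding the sum 29 can contain at most one of each pair {x, 29−x}, plus the 4 elements whose complement lies outside the range.
The integers 15, …, 31 (17 of them) are such a set: any two sum to at least 15+16 = 31 > 29.
By the pigeonhole principle, any 18th integer completes one of the 13 pairs, so 18 choices force a sum of 29.

18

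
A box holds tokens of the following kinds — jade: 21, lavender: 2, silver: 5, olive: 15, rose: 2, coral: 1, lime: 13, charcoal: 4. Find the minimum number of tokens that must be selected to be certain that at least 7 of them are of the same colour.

33

By pigeonhole, put each drawn token into a box by colour. The largest draw with every box below 7 takes min(count, 6) from each colour; colours with fewer than 6 contribute all they have.
Σ min(cᵢ, 6) = 6 + 2 + 5 + 6 + 2 + 1 + 6 + 4 = 32.
Draw number 32 + 1 = 33 must push one box to 7.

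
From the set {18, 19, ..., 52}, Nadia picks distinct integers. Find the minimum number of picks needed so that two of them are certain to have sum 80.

Group the elements by complementary pair {x, 80−x}: {28,52}, {29,51}, {30,50}, …, giving 12 two-element pairs, the single value 40 (it cannot pair with itself since the integers are distinct), and 10 integers whose partner 80−x falls outside [18,52].
Pigeonhole: treating each of those 23 groups as a pigeonhole, one can pick one integer per group — 23 integers — with no two summing to 80.
The 24th integer lands in an occupied pair, forcing a sum of 80.

24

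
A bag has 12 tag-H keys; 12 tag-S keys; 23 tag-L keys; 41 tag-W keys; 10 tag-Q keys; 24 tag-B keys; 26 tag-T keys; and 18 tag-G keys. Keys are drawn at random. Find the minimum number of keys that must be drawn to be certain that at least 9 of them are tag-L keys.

152

In the worst case for collecting tag-L keys, every non-tag-L key comes out first.
There are 12 + 12 + 41 + 10 + 24 + 26 + 18 = 143 non-tag-L keys altogether.
After those, each further key must be tag-L, so 143 + 9 = 152 draws guarantee 9 tag-L keys.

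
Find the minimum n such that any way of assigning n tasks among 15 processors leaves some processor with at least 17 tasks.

241

With 240 tasks one could put exactly 16 in each of the 15 processors, and no processor would reach 17.
Pigeonhole: one more task must land in a processor that already has 16, giving it 17.
So 15 × 16 + 1 = 241 tasks are required.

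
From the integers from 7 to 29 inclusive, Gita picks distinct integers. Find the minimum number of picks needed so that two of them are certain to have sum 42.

A set avoiding the sum 42 can contain at most one of each pair {x, 42−x}, plus the 7 elements whose complement lies outside the range or equal to its own complement.
The integers 7, …, 21 (15 of them) are such a set: any two sum to at least 7+8 = 15 and at most 20+21 = 41 < 42.
By pigeonhole, any 16th integer completes one of the 8 pairs, so 16 choices force a sum of 42.

16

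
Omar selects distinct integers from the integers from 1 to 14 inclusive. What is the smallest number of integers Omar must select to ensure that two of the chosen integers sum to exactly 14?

9

Group the elements by complementary pair {x, 14−x}: {1,13}, {2,12}, {3,11}, …, giving 6 two-element pairs, the single value 7 (it cannot pair with itself since the integers are distinct), and 1 integer whose partner 14−x falls outside [1,14].
Treating each of those 8 groups as a pigeonhole, one can pick one integer per group — 8 integers — with no two summing to 14.
The 9th integer lands in an occupied pair, forcing a sum of 14.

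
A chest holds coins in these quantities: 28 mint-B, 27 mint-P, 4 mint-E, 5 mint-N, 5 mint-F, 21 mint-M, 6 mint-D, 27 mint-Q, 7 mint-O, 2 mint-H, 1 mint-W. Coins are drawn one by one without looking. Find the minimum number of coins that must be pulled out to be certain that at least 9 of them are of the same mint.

63

Pigeonhole: the 11 mints are the holes; the coins drawn are the pigeons.
To avoid 9 of any one mint, the worst case takes at most 8 of each mint, or every coin of a mint that has fewer than 8.
That gives 8 + 8 + 4 + 5 + 5 + 8 + 6 + 8 + 7 + 2 + 1 = 62 coins with no mint reaching 9.
The next coin forces some mint to 9, so 62 + 1 = 63.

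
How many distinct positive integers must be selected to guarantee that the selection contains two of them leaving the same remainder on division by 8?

9

Pigeonhole: the 8 residue classes mod 8 are the pigeonholes.
With 8 integers one could put 1 in each residue class and have no class reach 2.
The 9th integer pushes some class to 2, so 8·1 + 1 = 9.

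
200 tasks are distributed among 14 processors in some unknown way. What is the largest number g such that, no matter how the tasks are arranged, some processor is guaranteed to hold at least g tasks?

The 14 processors are the holes and the 200 tasks are the pigeons.
If every processor held at most 14 tasks, the total would be at most 14 × 14 = 196, which is less than 200.
So some processor holds at least ⌈200/14⌉ = 15 tasks.

15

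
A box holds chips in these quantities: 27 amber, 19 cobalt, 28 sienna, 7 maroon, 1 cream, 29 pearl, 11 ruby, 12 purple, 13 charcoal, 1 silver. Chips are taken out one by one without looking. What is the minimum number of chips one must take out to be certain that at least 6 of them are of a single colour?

The 10 colours are the holes; the chips drawn are the pigeons.
To avoid 6 of any one colour, the worst case takes at most 5 of each colour, or every chip of a colour that has fewer than 5.
That gives 5 + 5 + 5 + 5 + 1 + 5 + 5 + 5 + 5 + 1 = 42 chips with no colour reaching 6.
The next chip forces some colour to 6, so 42 + 1 = 43.

43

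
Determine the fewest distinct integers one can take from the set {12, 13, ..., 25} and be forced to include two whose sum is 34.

Group the elements by complementary pair {x, 34−x}: {12,22}, {13,21}, {14,20}, …, giving 5 two-element pairs, the single value 17 (it cannot pair with itself since the integers are distinct), and 3 integers whose partner 34−x falls outside [12,25].
Treating each of those 9 groups as a pigeonhole, one can pick one integer per group — 9 integers — with no two summing to 34.
The 10th integer lands in an occupied pair, forcing a sum of 34.

10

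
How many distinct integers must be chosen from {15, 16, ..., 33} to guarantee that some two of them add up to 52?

Group the elements by complementary pair {x, 52−x}: {19,33}, {20,32}, {21,31}, …, giving 7 two-element pairs, the single value 26 (it cannot pair with itself since the integers are distinct), and 4 integers whose partner 52−x falls outside [15,33].
By the pigeonhole principle, treating each of those 12 groups as a pigeonhole, one can pick one integer per group — 12 integers — with no two summing to 52.
The 13th integer lands in an occupied pair, forcing a sum of 52.

13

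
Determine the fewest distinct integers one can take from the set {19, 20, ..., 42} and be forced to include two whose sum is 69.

17

Two chosen integers sum to 69 exactly when both halves of some pair {x, 69−x} with 27 ≤ x ≤ 69−x ≤ 42 are chosen — 8 such pairs.
The remaining 8 elements (those with no distinct partner in range) can never complete a 69-sum, so the worst case takes all of them and one from each pair: 8 + 8 = 16.
The 17th integer has to be the second member of some pair, so 16 + 1 = 17.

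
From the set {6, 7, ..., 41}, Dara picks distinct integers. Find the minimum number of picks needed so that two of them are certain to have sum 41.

22

Group the elements by complementary pair {x, 41−x}: {6,35}, {7,34}, {8,33}, …, giving 15 two-element pairs and 6 integers whose partner 41−x falls outside [6,41].
By the pigeonhole principle, treating each of those 21 groups as a pigeonhole, one can pick one integer per group — 21 integers — with no two summing to 41.
The 22nd integer lands in an occupied pair, forcing a sum of 41.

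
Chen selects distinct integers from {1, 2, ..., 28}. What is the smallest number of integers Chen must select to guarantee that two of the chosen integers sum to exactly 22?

19

Group the elements by complementary pair {x, 22−x}: {1,21}, {2,20}, {3,19}, …, giving 10 two-element pairs, the single value 11 (it cannot pair with itself since the integers are distinct), and 7 integers whose partner 22−x falls outside [1,28].
By the pigeonhole principle, treating each of those 18 groups as a pigeonhole, one can pick one integer per group — 18 integers — with no two summing to 22.
The 19th integer lands in an occupied pair, forcing a sum of 22.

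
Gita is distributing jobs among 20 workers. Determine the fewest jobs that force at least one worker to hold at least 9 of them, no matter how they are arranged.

With 160 jobs one could put exactly 8 in each of the 20 workers, and no worker would reach 9.
One more job must land in a worker that already has 8, giving it 9.
So 20 × 8 + 1 = 161 jobs are required.

161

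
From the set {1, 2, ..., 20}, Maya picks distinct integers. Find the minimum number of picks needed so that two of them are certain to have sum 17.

Two chosen integers sum to 17 exactly when both halves of some pair {x, 17−x} with 1 ≤ x ≤ 17−x ≤ 16 are chosen — 8 such pairs.
The remaining 4 elements (those with no distinct partner in range) can never complete a 17-sum, so the worst case takes all of them and one from each pair: 4 + 8 = 12.
By the pigeonhole principle, the 13th integer has to be the second member of some pair, so 12 + 1 = 13.

13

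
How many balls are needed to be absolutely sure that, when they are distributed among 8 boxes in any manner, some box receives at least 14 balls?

With 104 balls one could put exactly 13 in each of the 8 boxes, and no box would reach 14.
By pigeonhole, one more ball must land in a box that already has 13, giving it 14.
So 8 × 13 + 1 = 105 balls are required.

105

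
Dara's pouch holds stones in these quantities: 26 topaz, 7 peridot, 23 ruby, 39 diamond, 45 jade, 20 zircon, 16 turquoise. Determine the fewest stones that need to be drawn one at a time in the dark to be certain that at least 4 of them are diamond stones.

141

In the worst case for collecting diamond stones, every non-diamond stone comes out first.
There are 26 + 7 + 23 + 45 + 20 + 16 = 137 non-diamond stones altogether.
After those, each further stone must be diamond, so 137 + 4 = 141 draws guarantee 4 diamond stones.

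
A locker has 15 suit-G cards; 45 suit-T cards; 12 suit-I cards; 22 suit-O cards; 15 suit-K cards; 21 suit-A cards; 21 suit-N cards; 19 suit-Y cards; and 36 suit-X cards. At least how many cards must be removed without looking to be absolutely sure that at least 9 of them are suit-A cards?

In the worst case for collecting suit-A cards, every non-suit-A card comes out first.
There are 15 + 45 + 12 + 22 + 15 + 21 + 19 + 36 = 185 non-suit-A cards altogether.
After those, each further card must be suit-A, so 185 + 9 = 194 draws guarantee 9 suit-A cards.

194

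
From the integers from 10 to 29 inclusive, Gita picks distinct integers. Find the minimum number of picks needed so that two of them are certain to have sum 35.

13

Group the elements by complementary pair {x, 35−x}: {10,25}, {11,24}, {12,23}, …, giving 8 two-element pairs and 4 integers whose partner 35−x falls outside [10,29].
By pigeonhole, treating each of those 12 groups as a pigeonhole, one can pick one integer per group — 12 integers — with no two summing to 35.
The 13th integer lands in an occupied pair, forcing a sum of 35.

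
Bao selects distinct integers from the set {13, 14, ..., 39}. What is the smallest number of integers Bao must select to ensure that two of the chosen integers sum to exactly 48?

17

A set avoiding the sum 48 can contain at most one of each pair {x, 48−x}, plus the 5 elements whose complement lies outside the range or equal to its own complement.
The integers 24, …, 39 (16 of them) are such a set: any two sum to at least 24+25 = 49 > 48.
Any 17th integer completes one of the 11 pairs, so 17 choices force a sum of 48.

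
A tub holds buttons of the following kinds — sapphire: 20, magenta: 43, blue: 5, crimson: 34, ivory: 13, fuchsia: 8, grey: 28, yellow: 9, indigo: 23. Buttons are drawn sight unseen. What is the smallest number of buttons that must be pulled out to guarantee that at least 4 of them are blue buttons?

182

In the worst case for collecting blue buttons, every non-blue button comes out first.
There are 20 + 43 + 34 + 13 + 8 + 28 + 9 + 23 = 178 non-blue buttons altogether.
After those, each further button must be blue, so 178 + 4 = 182 draws guarantee 4 blue buttons.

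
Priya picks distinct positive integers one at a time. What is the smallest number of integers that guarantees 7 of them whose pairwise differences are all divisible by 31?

Integers whose pairwise differences are multiples of 31 are exactly those sharing a remainder mod 31. Pigeonhole: the 31 residue classes mod 31 are the pigeonholes.
With 186 integers one could put 6 in each residue class and have no class reach 7.
The 187th integer pushes some class to 7, so 31·6 + 1 = 187.

187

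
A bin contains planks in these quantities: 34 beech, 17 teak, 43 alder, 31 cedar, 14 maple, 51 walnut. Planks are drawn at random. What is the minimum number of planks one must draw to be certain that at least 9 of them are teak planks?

In the worst case for collecting teak planks, every non-teak plank comes out first.
There are 34 + 43 + 31 + 14 + 51 = 173 non-teak planks altogether.
After those, each further plank must be teak, so 173 + 9 = 182 draws guarantee 9 teak planks.

182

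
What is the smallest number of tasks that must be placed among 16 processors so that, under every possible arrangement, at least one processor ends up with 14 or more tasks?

With 208 tasks one could put exactly 13 in each of the 16 processors, and no processor would reach 14.
Pigeonhole: one more task must land in a processor that already has 13, giving it 14.
So 16 × 13 + 1 = 209 tasks are required.

209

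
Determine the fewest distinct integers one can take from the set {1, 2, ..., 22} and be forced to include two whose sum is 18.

Two chosen integers sum to 18 exactly when both halves of some pair {x, 18−x} with 1 ≤ x ≤ 18−x ≤ 17 are chosen — 8 such pairs.
The remaining 6 elements (those with no distinct partner in range) can never complete a 18-sum, so the worst case takes all of them and one from each pair: 6 + 8 = 14.
The 15th integer has to be the second member of some pair, so 14 + 1 = 15.

15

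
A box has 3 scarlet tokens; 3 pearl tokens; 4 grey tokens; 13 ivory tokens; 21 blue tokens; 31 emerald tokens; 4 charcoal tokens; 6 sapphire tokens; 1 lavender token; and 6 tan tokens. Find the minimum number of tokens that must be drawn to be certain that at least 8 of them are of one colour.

An adversary could hand out at most 7 tokens per colour (7 colours run out sooner): 3 + 3 + 4 + 7 + 7 + 7 + 4 + 6 + 1 + 6 = 48 tokens and still no colour has 8.
Pigeonhole: one more token lands in a colour already at 7, so 49 draws are enough and 48 are not.

49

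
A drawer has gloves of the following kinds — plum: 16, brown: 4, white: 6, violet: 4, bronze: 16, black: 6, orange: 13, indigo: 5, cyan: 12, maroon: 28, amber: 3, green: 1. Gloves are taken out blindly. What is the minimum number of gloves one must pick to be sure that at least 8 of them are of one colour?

By the pigeonhole principle, the 12 colours are the holes; the gloves drawn are the pigeons.
To avoid 8 of any one colour, the worst case takes at most 7 of each colour, or every glove of a colour that has fewer than 7.
That gives 7 + 4 + 6 + 4 + 7 + 6 + 7 + 5 + 7 + 7 + 3 + 1 = 64 gloves with no colour reaching 8.
The next glove forces some colour to 8, so 64 + 1 = 65.

65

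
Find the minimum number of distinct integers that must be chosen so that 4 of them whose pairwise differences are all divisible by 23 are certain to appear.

Integers whose pairwise differences are multiples of 23 are exactly those sharing a remainder mod 23. The 23 residue classes mod 23 are the pigeonholes.
With 69 integers one could put 3 in each residue class and have no class reach 4.
The 70th integer pushes some class to 4, so 23·3 + 1 = 70.

70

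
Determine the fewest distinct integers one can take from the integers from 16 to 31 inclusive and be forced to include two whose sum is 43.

11

Group the elements by complementary pair {x, 43−x}: {16,27}, {17,26}, {18,25}, …, giving 6 two-element pairs and 4 integers whose partner 43−x falls outside [16,31].
By pigeonhole, treating each of those 10 groups as a pigeonhole, one can pick one integer per group — 10 integers — with no two summing to 43.
The 11th integer lands in an occupied pair, forcing a sum of 43.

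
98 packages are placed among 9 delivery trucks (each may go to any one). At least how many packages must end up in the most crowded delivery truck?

11

By the pigeonhole principle, the 9 delivery trucks are the holes and the 98 packages are the pigeons.
If every delivery truck held at most 10 packages, the total would be at most 9 × 10 = 90, which is less than 98.
So some delivery truck holds at least ⌈98/9⌉ = 11 packages.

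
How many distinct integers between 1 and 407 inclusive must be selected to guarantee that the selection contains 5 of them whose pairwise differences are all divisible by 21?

Integers whose pairwise differences are multiples of 21 are exactly those sharing a remainder mod 21. By pigeonhole, the 21 residue classes mod 21 are the pigeonholes.
With 84 integers one could put 4 in each residue class and have no class reach 5.
The 85th integer pushes some class to 5, so 21·4 + 1 = 85.

85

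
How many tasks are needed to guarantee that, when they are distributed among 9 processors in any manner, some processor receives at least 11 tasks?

91

With 90 tasks one could put exactly 10 in each of the 9 processors, and no processor would reach 11.
By the pigeonhole principle, one more task must land in a processor that already has 10, giving it 11.
So 9 × 10 + 1 = 91 tasks are required.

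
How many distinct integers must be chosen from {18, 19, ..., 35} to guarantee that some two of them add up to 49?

12

Two chosen integers sum to 49 exactly when both halves of some pair {x, 49−x} with 18 ≤ x ≤ 49−x ≤ 31 are chosen — 7 such pairs.
The remaining 4 elements (those with no distinct partner in range) can never complete a 49-sum, so the worst case takes all of them and one from each pair: 4 + 7 = 11.
By the pigeonhole principle, the 12th integer has to be the second member of some pair, so 11 + 1 = 12.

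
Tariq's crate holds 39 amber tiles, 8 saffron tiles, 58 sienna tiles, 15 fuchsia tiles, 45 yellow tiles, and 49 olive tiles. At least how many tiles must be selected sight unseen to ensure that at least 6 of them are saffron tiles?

In the worst case for collecting saffron tiles, every non-saffron tile comes out first.
There are 39 + 58 + 15 + 45 + 49 = 206 non-saffron tiles altogether.
After those, each further tile must be saffron, so 206 + 6 = 212 draws guarantee 6 saffron tiles.

212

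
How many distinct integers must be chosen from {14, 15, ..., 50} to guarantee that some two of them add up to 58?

23

Two chosen integers sum to 58 exactly when both halves of some pair {x, 58−x} with 14 ≤ x ≤ 58−x ≤ 44 are chosen — 15 such pairs.
The remaining 7 elements (those with no distinct partner in range) can never complete a 58-sum, so the worst case takes all of them and one from each pair: 7 + 15 = 22.
By the pigeonhole principle, the 23rd integer has to be the second member of some pair, so 22 + 1 = 23.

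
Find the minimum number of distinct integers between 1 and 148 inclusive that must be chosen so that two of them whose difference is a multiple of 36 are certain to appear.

Integers whose pairwise differences are multiples of 36 are exactly those sharing a remainder mod 36. The 36 residue classes mod 36 are the pigeonholes.
With 36 integers one could put 1 in each residue class and have no class reach 2.
The 37th integer pushes some class to 2, so 36·1 + 1 = 37.

37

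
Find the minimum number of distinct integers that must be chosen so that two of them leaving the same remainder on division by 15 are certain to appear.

16

The 15 residue classes mod 15 are the pigeonholes.
With 15 integers one could put 1 in each residue class and have no class reach 2.
The 16th integer pushes some class to 2, so 15·1 + 1 = 16.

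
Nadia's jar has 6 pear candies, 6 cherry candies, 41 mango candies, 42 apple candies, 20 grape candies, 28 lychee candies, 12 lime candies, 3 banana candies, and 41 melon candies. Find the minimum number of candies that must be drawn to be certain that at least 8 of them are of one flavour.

58

Put each drawn candy into a box by flavour. The largest draw with every box below 8 takes min(count, 7) from each flavour; flavours with fewer than 7 contribute all they have.
Σ min(cᵢ, 7) = 6 + 6 + 7 + 7 + 7 + 7 + 7 + 3 + 7 = 57.
Draw number 57 + 1 = 58 must push one box to 8.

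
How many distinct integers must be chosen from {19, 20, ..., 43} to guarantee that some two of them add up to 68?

A set avoiding the sum 68 can contain at most one of each pair {x, 68−x}, plus the 7 elements whose complement lies outside the range or equal to its own complement.
The integers 19, …, 34 (16 of them) are such a set: any two sum to at least 19+20 = 39 and at most 33+34 = 67 < 68.
Any 17th integer completes one of the 9 pairs, so 17 choices force a sum of 68.

17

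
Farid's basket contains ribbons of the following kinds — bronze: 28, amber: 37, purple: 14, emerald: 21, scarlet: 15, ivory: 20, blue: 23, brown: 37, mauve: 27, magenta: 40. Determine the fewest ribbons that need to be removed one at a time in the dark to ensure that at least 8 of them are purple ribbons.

256

In the worst case for collecting purple ribbons, every non-purple ribbon comes out first.
There are 28 + 37 + 21 + 15 + 20 + 23 + 37 + 27 + 40 = 248 non-purple ribbons altogether.
After those, each further ribbon must be purple, so 248 + 8 = 256 draws guarantee 8 purple ribbons.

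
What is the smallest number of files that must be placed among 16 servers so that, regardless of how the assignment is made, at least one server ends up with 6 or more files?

With 80 files one could put exactly 5 in each of the 16 servers, and no server would reach 6.
By pigeonhole, one more file must land in a server that already has 5, giving it 6.
So 16 × 5 + 1 = 81 files are required.

81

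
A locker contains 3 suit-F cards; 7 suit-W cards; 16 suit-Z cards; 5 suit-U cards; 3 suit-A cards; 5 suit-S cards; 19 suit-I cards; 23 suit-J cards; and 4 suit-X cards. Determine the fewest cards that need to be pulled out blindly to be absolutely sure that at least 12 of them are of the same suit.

The 9 suits are the holes; the cards drawn are the pigeons.
To avoid 12 of any one suit, the worst case takes at most 11 of each suit, or every card of a suit that has fewer than 11.
That gives 3 + 7 + 11 + 5 + 3 + 5 + 11 + 11 + 4 = 60 cards with no suit reaching 12.
The next card forces some suit to 12, so 60 + 1 = 61.

61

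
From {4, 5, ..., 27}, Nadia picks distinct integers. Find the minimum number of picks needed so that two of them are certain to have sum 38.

17

A set avoiding the sum 38 can contain at most one of each pair {x, 38−x}, plus the 8 elements whose complement lies outside the range or equal to its own complement.
The integers 4, …, 19 (16 of them) are such a set: any two sum to at least 4+5 = 9 and at most 18+19 = 37 < 38.
By pigeonhole, any 17th integer completes one of the 8 pairs, so 17 choices force a sum of 38.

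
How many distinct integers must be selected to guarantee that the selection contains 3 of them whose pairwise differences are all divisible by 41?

Integers whose pairwise differences are multiples of 41 are exactly those sharing a remainder mod 41. By the pigeonhole principle, the 41 residue classes mod 41 are the pigeonholes.
With 82 integers one could put 2 in each residue class and have no class reach 3.
The 83rd integer pushes some class to 3, so 41·2 + 1 = 83.

83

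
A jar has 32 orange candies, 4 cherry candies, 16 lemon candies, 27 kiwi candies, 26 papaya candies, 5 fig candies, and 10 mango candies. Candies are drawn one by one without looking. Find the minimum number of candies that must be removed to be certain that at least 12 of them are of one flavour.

64

The 7 flavours are the holes; the candies drawn are the pigeons.
To avoid 12 of any one flavour, the worst case takes at most 11 of each flavour, or every candy of a flavour that has fewer than 11.
That gives 11 + 4 + 11 + 11 + 11 + 5 + 10 = 63 candies with no flavour reaching 12.
The next candy forces some flavour to 12, so 63 + 1 = 64.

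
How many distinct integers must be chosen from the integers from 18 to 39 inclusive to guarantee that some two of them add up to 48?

17

Group the elements by complementary pair {x, 48−x}: {18,30}, {19,29}, {20,28}, …, giving 6 two-element pairs, the single value 24 (it cannot pair with itself since the integers are distinct), and 9 integers whose partner 48−x falls outside [18,39].
By pigeonhole, treating each of those 16 groups as a pigeonhole, one can pick one integer per group — 16 integers — with no two summing to 48.
The 17th integer lands in an occupied pair, forcing a sum of 48.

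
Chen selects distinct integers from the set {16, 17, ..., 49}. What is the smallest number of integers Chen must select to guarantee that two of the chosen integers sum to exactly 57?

22

Group the elements by complementary pair {x, 57−x}: {16,41}, {17,40}, {18,39}, …, giving 13 two-element pairs and 8 integers whose partner 57−x falls outside [16,49].
Pigeonhole: treating each of those 21 groups as a pigeonhole, one can pick one integer per group — 21 integers — with no two summing to 57.
The 22nd integer lands in an occupied pair, forcing a sum of 57.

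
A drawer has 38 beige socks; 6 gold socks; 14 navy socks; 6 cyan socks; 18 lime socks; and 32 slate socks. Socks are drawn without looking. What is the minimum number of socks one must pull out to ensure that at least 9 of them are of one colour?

45

Pigeonhole: put each drawn sock into a box by colour. The largest draw with every box below 9 takes min(count, 8) from each colour; colours with fewer than 8 contribute all they have.
Σ min(cᵢ, 8) = 8 + 6 + 8 + 6 + 8 + 8 = 44.
Draw number 44 + 1 = 45 must push one box to 9.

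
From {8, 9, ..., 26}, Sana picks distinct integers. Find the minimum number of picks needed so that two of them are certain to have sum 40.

14

A set avoiding the sum 40 can contain at most one of each pair {x, 40−x}, plus the 7 elements whose complement lies outside the range or equal to its own complement.
The integers 8, …, 20 (13 of them) are such a set: any two sum to at least 8+9 = 17 and at most 19+20 = 39 < 40.
Pigeonhole: any 14th integer completes one of the 6 pairs, so 14 choices force a sum of 40.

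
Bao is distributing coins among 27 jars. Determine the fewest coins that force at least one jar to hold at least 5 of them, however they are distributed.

109

With 108 coins one could put exactly 4 in each of the 27 jars, and no jar would reach 5.
One more coin must land in a jar that already has 4, giving it 5.
So 27 × 4 + 1 = 109 coins are required.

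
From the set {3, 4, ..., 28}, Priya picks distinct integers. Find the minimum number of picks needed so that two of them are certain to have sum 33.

Two chosen integers sum to 33 exactly when both halves of some pair {x, 33−x} with 5 ≤ x ≤ 33−x ≤ 28 are chosen — 12 such pairs.
The remaining 2 elements (those with no distinct partner in range) can never complete a 33-sum, so the worst case takes all of them and one from each pair: 2 + 12 = 14.
By pigeonhole, the 15th integer has to be the second member of some pair, so 14 + 1 = 15.

15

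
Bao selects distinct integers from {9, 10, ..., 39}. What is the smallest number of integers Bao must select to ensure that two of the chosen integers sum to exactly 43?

19

Two chosen integers sum to 43 exactly when both halves of some pair {x, 43−x} with 9 ≤ x ≤ 43−x ≤ 34 are chosen — 13 such pairs.
The remaining 5 elements (those with no distinct partner in range) can never complete a 43-sum, so the worst case takes all of them and one from each pair: 5 + 13 = 18.
The 19th integer has to be the second member of some pair, so 18 + 1 = 19.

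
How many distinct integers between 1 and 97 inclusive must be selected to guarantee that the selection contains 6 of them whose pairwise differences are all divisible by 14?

Integers whose pairwise differences are multiples of 14 are exactly those sharing a remainder mod 14. Pigeonhole: the 14 residue classes mod 14 are the pigeonholes.
With 70 integers one could put 5 in each residue class and have no class reach 6.
The 71st integer pushes some class to 6, so 14·5 + 1 = 71.

71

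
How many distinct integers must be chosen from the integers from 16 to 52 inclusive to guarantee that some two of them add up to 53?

Two chosen integers sum to 53 exactly when both halves of some pair {x, 53−x} with 16 ≤ x ≤ 53−x ≤ 37 are chosen — 11 such pairs.
The remaining 15 elements (those with no distinct partner in range) can never complete a 53-sum, so the worst case takes all of them and one from each pair: 15 + 11 = 26.
By the pigeonhole principle, the 27th integer has to be the second member of some pair, so 26 + 1 = 27.

27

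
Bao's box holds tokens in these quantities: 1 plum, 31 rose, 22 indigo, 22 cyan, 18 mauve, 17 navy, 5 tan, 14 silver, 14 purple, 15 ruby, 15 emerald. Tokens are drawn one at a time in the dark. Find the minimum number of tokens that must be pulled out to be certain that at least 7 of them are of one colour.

61

An adversary could hand out at most 6 tokens per colour (plum, tan run out sooner): 1 + 6 + 6 + 6 + 6 + 6 + 5 + 6 + 6 + 6 + 6 = 60 tokens and still no colour has 7.
One more token lands in a colour already at 6, so 61 draws are enough and 60 are not.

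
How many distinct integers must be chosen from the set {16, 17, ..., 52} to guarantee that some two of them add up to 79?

25

A set avoiding the sum 79 can contain at most one of each pair {x, 79−x}, plus the 11 elements whose complement lies outside the range.
The integers 16, …, 39 (24 of them) are such a set: any two sum to at least 16+17 = 33 and at most 38+39 = 77 < 79.
Any 25th integer completes one of the 13 pairs, so 25 choices force a sum of 79.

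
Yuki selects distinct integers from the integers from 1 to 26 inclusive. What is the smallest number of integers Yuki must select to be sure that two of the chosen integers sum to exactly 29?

15

Two chosen integers sum to 29 exactly when both halves of some pair {x, 29−x} with 3 ≤ x ≤ 29−x ≤ 26 are chosen — 12 such pairs.
The remaining 2 elements (those with no distinct partner in range) can never complete a 29-sum, so the worst case takes all of them and one from each pair: 2 + 12 = 14.
The 15th integer has to be the second member of some pair, so 14 + 1 = 15.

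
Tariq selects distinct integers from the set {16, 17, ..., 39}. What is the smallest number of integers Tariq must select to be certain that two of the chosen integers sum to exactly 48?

17

A set avoiding the sum 48 can contain at most one of each pair {x, 48−x}, plus the 8 elements whose complement lies outside the range or equal to its own complement.
The integers 24, …, 39 (16 of them) are such a set: any two sum to at least 24+25 = 49 > 48.
By pigeonhole, any 17th integer completes one of the 8 pairs, so 17 choices force a sum of 48.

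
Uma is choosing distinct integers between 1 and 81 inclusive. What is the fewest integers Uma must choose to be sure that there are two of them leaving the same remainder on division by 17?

The 17 residue classes mod 17 are the pigeonholes.
With 17 integers one could put 1 in each residue class and have no class reach 2.
The 18th integer pushes some class to 2, so 17·1 + 1 = 18.

18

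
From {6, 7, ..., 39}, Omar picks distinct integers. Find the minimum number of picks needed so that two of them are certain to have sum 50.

21

Group the elements by complementary pair {x, 50−x}: {11,39}, {12,38}, {13,37}, …, giving 14 two-element pairs, the single value 25 (it cannot pair with itself since the integers are distinct), and 5 integers whose partner 50−x falls outside [6,39].
Pigeonhole: treating each of those 20 groups as a pigeonhole, one can pick one integer per group — 20 integers — with no two summing to 50.
The 21st integer lands in an occupied pair, forcing a sum of 50.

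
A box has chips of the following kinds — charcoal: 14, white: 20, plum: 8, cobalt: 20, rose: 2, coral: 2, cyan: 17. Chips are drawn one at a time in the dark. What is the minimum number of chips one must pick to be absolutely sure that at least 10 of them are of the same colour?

49

By pigeonhole, the 7 colours are the holes; the chips drawn are the pigeons.
To avoid 10 of any one colour, the worst case takes at most 9 of each colour, or every chip of a colour that has fewer than 9.
That gives 9 + 9 + 8 + 9 + 2 + 2 + 9 = 48 chips with no colour reaching 10.
The next chip forces some colour to 10, so 48 + 1 = 49.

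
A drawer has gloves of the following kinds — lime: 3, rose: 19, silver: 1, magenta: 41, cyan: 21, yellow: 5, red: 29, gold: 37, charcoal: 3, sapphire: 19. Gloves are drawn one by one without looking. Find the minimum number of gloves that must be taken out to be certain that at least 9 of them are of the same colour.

61

An adversary could hand out at most 8 gloves per colour (4 colours run out sooner): 3 + 8 + 1 + 8 + 8 + 5 + 8 + 8 + 3 + 8 = 60 gloves and still no colour has 9.
One more glove lands in a colour already at 8, so 61 draws are enough and 60 are not.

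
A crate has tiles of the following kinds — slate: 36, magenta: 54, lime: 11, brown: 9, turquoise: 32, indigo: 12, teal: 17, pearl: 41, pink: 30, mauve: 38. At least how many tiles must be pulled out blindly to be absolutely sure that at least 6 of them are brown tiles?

In the worst case for collecting brown tiles, every non-brown tile comes out first.
There are 36 + 54 + 11 + 32 + 12 + 17 + 41 + 30 + 38 = 271 non-brown tiles altogether.
After those, each further tile must be brown, so 271 + 6 = 277 draws guarantee 6 brown tiles.

277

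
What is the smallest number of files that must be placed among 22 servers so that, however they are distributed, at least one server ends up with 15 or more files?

309

With 308 files one could put exactly 14 in each of the 22 servers, and no server would reach 15.
By the pigeonhole principle, one more file must land in a server that already has 14, giving it 15.
So 22 × 14 + 1 = 309 files are required.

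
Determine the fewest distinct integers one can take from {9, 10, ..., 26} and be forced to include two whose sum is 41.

13

Two chosen integers sum to 41 exactly when both halves of some pair {x, 41−x} with 15 ≤ x ≤ 41−x ≤ 26 are chosen — 6 such pairs.
The remaining 6 elements (those with no distinct partner in range) can never complete a 41-sum, so the worst case takes all of them and one from each pair: 6 + 6 = 12.
By pigeonhole, the 13th integer has to be the second member of some pair, so 12 + 1 = 13.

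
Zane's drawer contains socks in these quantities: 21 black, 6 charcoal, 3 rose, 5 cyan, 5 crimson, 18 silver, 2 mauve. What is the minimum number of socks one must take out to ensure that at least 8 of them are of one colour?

By the pigeonhole principle, put each drawn sock into a box by colour. The largest draw with every box below 8 takes min(count, 7) from each colour; colours with fewer than 7 contribute all they have.
Σ min(cᵢ, 7) = 7 + 6 + 3 + 5 + 5 + 7 + 2 = 35.
Draw number 35 + 1 = 36 must push one box to 8.

36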